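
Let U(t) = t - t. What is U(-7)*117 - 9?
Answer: -9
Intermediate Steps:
U(t) = 0
U(-7)*117 - 9 = 0*117 - 9 = 0 - 9 = -9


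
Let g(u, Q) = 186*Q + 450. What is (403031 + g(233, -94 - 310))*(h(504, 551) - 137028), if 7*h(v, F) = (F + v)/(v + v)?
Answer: -317458706952881/7056 ≈ -4.4991e+10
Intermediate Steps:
g(u, Q) = 450 + 186*Q
h(v, F) = (F + v)/(14*v) (h(v, F) = ((F + v)/(v + v))/7 = ((F + v)/((2*v)))/7 = ((F + v)*(1/(2*v)))/7 = ((F + v)/(2*v))/7 = (F + v)/(14*v))
(403031 + g(233, -94 - 310))*(h(504, 551) - 137028) = (403031 + (450 + 186*(-94 - 310)))*((1/14)*(551 + 504)/504 - 137028) = (403031 + (450 + 186*(-404)))*((1/14)*(1/504)*1055 - 137028) = (403031 + (450 - 75144))*(1055/7056 - 137028) = (403031 - 74694)*(-966868513/7056) = 328337*(-966868513/7056) = -317458706952881/7056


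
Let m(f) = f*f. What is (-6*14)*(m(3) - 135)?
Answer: 10584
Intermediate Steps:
m(f) = f**2
(-6*14)*(m(3) - 135) = (-6*14)*(3**2 - 135) = -84*(9 - 135) = -84*(-126) = 10584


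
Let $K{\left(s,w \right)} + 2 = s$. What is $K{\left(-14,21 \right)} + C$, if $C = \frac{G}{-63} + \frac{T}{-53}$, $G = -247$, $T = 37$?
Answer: $- \frac{42664}{3339} \approx -12.777$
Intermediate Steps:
$K{\left(s,w \right)} = -2 + s$
$C = \frac{10760}{3339}$ ($C = - \frac{247}{-63} + \frac{37}{-53} = \left(-247\right) \left(- \frac{1}{63}\right) + 37 \left(- \frac{1}{53}\right) = \frac{247}{63} - \frac{37}{53} = \frac{10760}{3339} \approx 3.2225$)
$K{\left(-14,21 \right)} + C = \left(-2 - 14\right) + \frac{10760}{3339} = -16 + \frac{10760}{3339} = - \frac{42664}{3339}$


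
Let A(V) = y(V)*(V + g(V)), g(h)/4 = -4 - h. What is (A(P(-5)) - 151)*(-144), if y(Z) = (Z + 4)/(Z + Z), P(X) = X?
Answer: 108792/5 ≈ 21758.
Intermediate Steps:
g(h) = -16 - 4*h (g(h) = 4*(-4 - h) = -16 - 4*h)
y(Z) = (4 + Z)/(2*Z) (y(Z) = (4 + Z)/((2*Z)) = (4 + Z)*(1/(2*Z)) = (4 + Z)/(2*Z))
A(V) = (-16 - 3*V)*(4 + V)/(2*V) (A(V) = ((4 + V)/(2*V))*(V + (-16 - 4*V)) = ((4 + V)/(2*V))*(-16 - 3*V) = (-16 - 3*V)*(4 + V)/(2*V))
(A(P(-5)) - 151)*(-144) = ((-14 - 32/(-5) - 3/2*(-5)) - 151)*(-144) = ((-14 - 32*(-⅕) + 15/2) - 151)*(-144) = ((-14 + 32/5 + 15/2) - 151)*(-144) = (-⅒ - 151)*(-144) = -1511/10*(-144) = 108792/5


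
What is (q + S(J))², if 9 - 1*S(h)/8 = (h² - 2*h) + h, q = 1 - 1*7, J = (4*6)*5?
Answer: 13035702276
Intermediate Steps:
J = 120 (J = 24*5 = 120)
q = -6 (q = 1 - 7 = -6)
S(h) = 72 - 8*h² + 8*h (S(h) = 72 - 8*((h² - 2*h) + h) = 72 - 8*(h² - h) = 72 + (-8*h² + 8*h) = 72 - 8*h² + 8*h)
(q + S(J))² = (-6 + (72 - 8*120² + 8*120))² = (-6 + (72 - 8*14400 + 960))² = (-6 + (72 - 115200 + 960))² = (-6 - 114168)² = (-114174)² = 13035702276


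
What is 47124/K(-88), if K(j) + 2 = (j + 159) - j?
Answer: 47124/157 ≈ 300.15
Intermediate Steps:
K(j) = 157 (K(j) = -2 + ((j + 159) - j) = -2 + ((159 + j) - j) = -2 + 159 = 157)
47124/K(-88) = 47124/157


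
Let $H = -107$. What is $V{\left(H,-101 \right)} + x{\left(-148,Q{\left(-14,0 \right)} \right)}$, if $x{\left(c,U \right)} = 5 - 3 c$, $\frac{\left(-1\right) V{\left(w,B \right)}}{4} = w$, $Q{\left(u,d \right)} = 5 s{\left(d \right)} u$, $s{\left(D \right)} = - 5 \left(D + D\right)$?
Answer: $877$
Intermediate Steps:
$s{\left(D \right)} = - 10 D$ ($s{\left(D \right)} = - 5 \cdot 2 D = - 10 D$)
$Q{\left(u,d \right)} = - 50 d u$ ($Q{\left(u,d \right)} = 5 \left(- 10 d\right) u = - 50 d u$)
$V{\left(w,B \right)} = - 4 w$
$V{\left(H,-101 \right)} + x{\left(-148,Q{\left(-14,0 \right)} \right)} = \left(-4\right) \left(-107\right) + \left(5 - -444\right) = 428 + \left(5 + 444\right) = 428 + 449 = 877$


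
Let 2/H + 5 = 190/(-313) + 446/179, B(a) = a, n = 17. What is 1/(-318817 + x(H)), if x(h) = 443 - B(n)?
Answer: -1/318391 ≈ -3.1408e-6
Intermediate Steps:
H = -112054/174547 (H = 2/(-5 + (190/(-313) + 446/179)) = 2/(-5 + (190*(-1/313) + 446*(1/179))) = 2/(-5 + (-190/313 + 446/179)) = 2/(-5 + 105588/56027) = 2/(-174547/56027) = 2*(-56027/174547) = -112054/174547 ≈ -0.64197)
x(h) = 426 (x(h) = 443 - 1*17 = 443 - 17 = 426)
1/(-318817 + x(H)) = 1/(-318817 + 426) = 1/(-318391) = -1/318391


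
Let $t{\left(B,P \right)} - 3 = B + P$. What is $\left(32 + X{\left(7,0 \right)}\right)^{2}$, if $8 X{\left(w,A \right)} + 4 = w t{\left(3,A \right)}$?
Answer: $\frac{21609}{16} \approx 1350.6$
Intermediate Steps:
$t{\left(B,P \right)} = 3 + B + P$ ($t{\left(B,P \right)} = 3 + \left(B + P\right) = 3 + B + P$)
$X{\left(w,A \right)} = - \frac{1}{2} + \frac{w \left(6 + A\right)}{8}$ ($X{\left(w,A \right)} = - \frac{1}{2} + \frac{w \left(3 + 3 + A\right)}{8} = - \frac{1}{2} + \frac{w \left(6 + A\right)}{8}$)
$\left(32 + X{\left(7,0 \right)}\right)^{2} = \left(32 - \left(\frac{1}{2} - \frac{7 \left(6 + 0\right)}{8}\right)\right)^{2} = \left(32 - \left(\frac{1}{2} - \frac{21}{4}\right)\right)^{2} = \left(32 + \left(- \frac{1}{2} + \frac{21}{4}\right)\right)^{2} = \left(32 + \frac{19}{4}\right)^{2} = \left(\frac{147}{4}\right)^{2} = \frac{21609}{16}$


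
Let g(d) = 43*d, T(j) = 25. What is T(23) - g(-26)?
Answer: 1143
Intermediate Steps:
T(23) - g(-26) = 25 - 43*(-26) = 25 - 1*(-1118) = 25 + 1118 = 1143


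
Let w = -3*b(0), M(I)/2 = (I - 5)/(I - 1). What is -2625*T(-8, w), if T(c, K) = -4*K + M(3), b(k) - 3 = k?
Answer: -89250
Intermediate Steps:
b(k) = 3 + k
M(I) = 2*(-5 + I)/(-1 + I) (M(I) = 2*((I - 5)/(I - 1)) = 2*((-5 + I)/(-1 + I)) = 2*(-5 + I)/(-1 + I))
w = -9 (w = -3*(3 + 0) = -3*3 = -9)
T(c, K) = -2 - 4*K (T(c, K) = -4*K + 2*(-5 + 3)/(-1 + 3) = -4*K + 2*(-2)/2 = -4*K + 2*(½)*(-2) = -4*K - 2 = -2 - 4*K)
-2625*T(-8, w) = -2625*(-2 - 4*(-9)) = -2625*(-2 + 36) = -2625*34 = -89250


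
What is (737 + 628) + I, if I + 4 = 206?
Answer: 1567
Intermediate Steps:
I = 202 (I = -4 + 206 = 202)
(737 + 628) + I = (737 + 628) + 202 = 1365 + 202 = 1567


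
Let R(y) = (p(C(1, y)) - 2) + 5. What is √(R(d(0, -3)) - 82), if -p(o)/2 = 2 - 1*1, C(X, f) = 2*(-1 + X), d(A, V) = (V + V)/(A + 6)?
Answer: 9*I ≈ 9.0*I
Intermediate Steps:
d(A, V) = 2*V/(6 + A) (d(A, V) = (2*V)/(6 + A) = 2*V/(6 + A))
C(X, f) = -2 + 2*X
p(o) = -2 (p(o) = -2*(2 - 1*1) = -2*(2 - 1) = -2*1 = -2)
R(y) = 1 (R(y) = (-2 - 2) + 5 = -4 + 5 = 1)
√(R(d(0, -3)) - 82) = √(1 - 82) = √(-81) = 9*I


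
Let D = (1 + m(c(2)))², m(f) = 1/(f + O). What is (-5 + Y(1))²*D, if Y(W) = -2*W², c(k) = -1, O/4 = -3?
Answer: 7056/169 ≈ 41.751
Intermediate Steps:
O = -12 (O = 4*(-3) = -12)
m(f) = 1/(-12 + f) (m(f) = 1/(f - 12) = 1/(-12 + f))
D = 144/169 (D = (1 + 1/(-12 - 1))² = (1 + 1/(-13))² = (1 - 1/13)² = (12/13)² = 144/169 ≈ 0.85207)
(-5 + Y(1))²*D = (-5 - 2*1²)²*(144/169) = (-5 - 2*1)²*(144/169) = (-5 - 2)²*(144/169) = (-7)²*(144/169) = 49*(144/169) = 7056/169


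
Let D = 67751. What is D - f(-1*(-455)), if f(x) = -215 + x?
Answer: 67511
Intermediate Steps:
D - f(-1*(-455)) = 67751 - (-215 - 1*(-455)) = 67751 - (-215 + 455) = 67751 - 1*240 = 67751 - 240 = 67511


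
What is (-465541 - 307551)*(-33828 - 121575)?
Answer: 120140816076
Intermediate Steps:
(-465541 - 307551)*(-33828 - 121575) = -773092*(-155403) = 120140816076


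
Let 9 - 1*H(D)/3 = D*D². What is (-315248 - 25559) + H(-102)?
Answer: 2842844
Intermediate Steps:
H(D) = 27 - 3*D³ (H(D) = 27 - 3*D*D² = 27 - 3*D³)
(-315248 - 25559) + H(-102) = (-315248 - 25559) + (27 - 3*(-102)³) = -340807 + (27 - 3*(-1061208)) = -340807 + (27 + 3183624) = -340807 + 3183651 = 2842844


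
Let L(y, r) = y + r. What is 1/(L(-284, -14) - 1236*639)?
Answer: -1/790102 ≈ -1.2657e-6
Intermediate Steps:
L(y, r) = r + y
1/(L(-284, -14) - 1236*639) = 1/((-14 - 284) - 1236*639) = 1/(-298 - 789804) = 1/(-790102) = -1/790102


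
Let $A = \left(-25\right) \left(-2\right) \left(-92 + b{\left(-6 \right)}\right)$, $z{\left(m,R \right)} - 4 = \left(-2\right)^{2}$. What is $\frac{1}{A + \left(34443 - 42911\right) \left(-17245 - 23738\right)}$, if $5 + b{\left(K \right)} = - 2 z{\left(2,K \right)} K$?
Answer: $\frac{1}{347043994} \approx 2.8815 \cdot 10^{-9}$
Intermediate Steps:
$z{\left(m,R \right)} = 8$ ($z{\left(m,R \right)} = 4 + \left(-2\right)^{2} = 4 + 4 = 8$)
$b{\left(K \right)} = -5 - 16 K$ ($b{\left(K \right)} = -5 + \left(-2\right) 8 K = -5 - 16 K$)
$A = -50$ ($A = \left(-25\right) \left(-2\right) \left(-92 - -91\right) = 50 \left(-92 + \left(-5 + 96\right)\right) = 50 \left(-92 + 91\right) = 50 \left(-1\right) = -50$)
$\frac{1}{A + \left(34443 - 42911\right) \left(-17245 - 23738\right)} = \frac{1}{-50 + \left(34443 - 42911\right) \left(-17245 - 23738\right)} = \frac{1}{-50 - -347044044} = \frac{1}{-50 + 347044044} = \frac{1}{347043994}$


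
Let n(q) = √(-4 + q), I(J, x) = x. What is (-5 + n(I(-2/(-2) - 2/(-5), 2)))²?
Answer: (5 - I*√2)² ≈ 23.0 - 14.142*I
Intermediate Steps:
(-5 + n(I(-2/(-2) - 2/(-5), 2)))² = (-5 + √(-4 + 2))² = (-5 + √(-2))² = (-5 + I*√2)²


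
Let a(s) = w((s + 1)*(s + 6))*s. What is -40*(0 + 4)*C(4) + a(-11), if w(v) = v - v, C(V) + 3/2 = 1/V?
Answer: 200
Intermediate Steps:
C(V) = -3/2 + 1/V
w(v) = 0
a(s) = 0 (a(s) = 0*s = 0)
-40*(0 + 4)*C(4) + a(-11) = -40*(0 + 4)*(-3/2 + 1/4) + 0 = -160*(-3/2 + ¼) + 0 = -160*(-5)/4 + 0 = -40*(-5) + 0 = 200 + 0 = 200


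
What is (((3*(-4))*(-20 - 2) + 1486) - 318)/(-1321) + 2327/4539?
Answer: -3425881/5996019 ≈ -0.57136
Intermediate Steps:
(((3*(-4))*(-20 - 2) + 1486) - 318)/(-1321) + 2327/4539 = ((-12*(-22) + 1486) - 318)*(-1/1321) + 2327*(1/4539) = ((264 + 1486) - 318)*(-1/1321) + 2327/4539 = (1750 - 318)*(-1/1321) + 2327/4539 = 1432*(-1/1321) + 2327/4539 = -1432/1321 + 2327/4539 = -3425881/5996019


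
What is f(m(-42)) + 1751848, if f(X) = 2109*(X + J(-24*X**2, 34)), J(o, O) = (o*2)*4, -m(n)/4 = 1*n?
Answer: -11426581712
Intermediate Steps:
m(n) = -4*n
J(o, O) = 8*o (J(o, O) = (2*o)*4 = 8*o)
f(X) = -404928*X**2 + 2109*X (f(X) = 2109*(X + 8*(-24*X**2)) = 2109*(X - 192*X**2) = -404928*X**2 + 2109*X)
f(m(-42)) + 1751848 = 2109*(-4*(-42))*(1 - (-768)*(-42)) + 1751848 = 2109*168*(1 - 192*168) + 1751848 = 2109*168*(1 - 32256) + 1751848 = 2109*168*(-32255) + 1751848 = -11428333560 + 1751848 = -11426581712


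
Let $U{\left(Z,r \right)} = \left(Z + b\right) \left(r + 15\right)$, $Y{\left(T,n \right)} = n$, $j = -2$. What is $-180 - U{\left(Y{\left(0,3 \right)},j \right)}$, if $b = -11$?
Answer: $-76$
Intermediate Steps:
$U{\left(Z,r \right)} = \left(-11 + Z\right) \left(15 + r\right)$ ($U{\left(Z,r \right)} = \left(Z - 11\right) \left(r + 15\right) = \left(-11 + Z\right) \left(15 + r\right)$)
$-180 - U{\left(Y{\left(0,3 \right)},j \right)} = -180 - \left(-165 - -22 + 15 \cdot 3 + 3 \left(-2\right)\right) = -180 - \left(-165 + 22 + 45 - 6\right) = -180 - -104 = -180 + 104 = -76$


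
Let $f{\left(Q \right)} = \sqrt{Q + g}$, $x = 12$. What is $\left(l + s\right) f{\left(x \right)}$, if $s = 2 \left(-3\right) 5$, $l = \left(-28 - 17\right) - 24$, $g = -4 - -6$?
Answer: $- 99 \sqrt{14} \approx -370.42$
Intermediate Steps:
$g = 2$ ($g = -4 + 6 = 2$)
$l = -69$ ($l = -45 - 24 = -69$)
$f{\left(Q \right)} = \sqrt{2 + Q}$ ($f{\left(Q \right)} = \sqrt{Q + 2} = \sqrt{2 + Q}$)
$s = -30$ ($s = \left(-6\right) 5 = -30$)
$\left(l + s\right) f{\left(x \right)} = \left(-69 - 30\right) \sqrt{2 + 12} = - 99 \sqrt{14}$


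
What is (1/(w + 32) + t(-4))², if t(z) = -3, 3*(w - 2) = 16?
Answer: 123201/13924 ≈ 8.8481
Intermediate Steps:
w = 22/3 (w = 2 + (⅓)*16 = 2 + 16/3 = 22/3 ≈ 7.3333)
(1/(w + 32) + t(-4))² = (1/(22/3 + 32) - 3)² = (1/(118/3) - 3)² = (3/118 - 3)² = (-351/118)² = 123201/13924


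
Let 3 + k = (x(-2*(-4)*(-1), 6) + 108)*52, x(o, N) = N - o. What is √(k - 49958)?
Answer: I*√43617 ≈ 208.85*I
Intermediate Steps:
k = 6341 (k = -3 + ((6 - (-2*(-4))*(-1)) + 108)*52 = -3 + ((6 - 8*(-1)) + 108)*52 = -3 + ((6 - 1*(-8)) + 108)*52 = -3 + ((6 + 8) + 108)*52 = -3 + (14 + 108)*52 = -3 + 122*52 = -3 + 6344 = 6341)
√(k - 49958) = √(6341 - 49958) = √(-43617) = I*√43617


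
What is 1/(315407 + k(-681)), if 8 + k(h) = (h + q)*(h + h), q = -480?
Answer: 1/1896681 ≈ 5.2724e-7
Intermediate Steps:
k(h) = -8 + 2*h*(-480 + h) (k(h) = -8 + (h - 480)*(h + h) = -8 + (-480 + h)*(2*h) = -8 + 2*h*(-480 + h))
1/(315407 + k(-681)) = 1/(315407 + (-8 - 960*(-681) + 2*(-681)²)) = 1/(315407 + (-8 + 653760 + 2*463761)) = 1/(315407 + (-8 + 653760 + 927522)) = 1/(315407 + 1581274) = 1/1896681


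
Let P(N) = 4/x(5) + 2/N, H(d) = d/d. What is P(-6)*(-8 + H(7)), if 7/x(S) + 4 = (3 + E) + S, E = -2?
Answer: -17/3 ≈ -5.6667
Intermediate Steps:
x(S) = 7/(-3 + S) (x(S) = 7/(-4 + ((3 - 2) + S)) = 7/(-4 + (1 + S)) = 7/(-3 + S))
H(d) = 1
P(N) = 8/7 + 2/N (P(N) = 4/((7/(-3 + 5))) + 2/N = 4/((7/2)) + 2/N = 4/((7*(½))) + 2/N = 4/(7/2) + 2/N = 4*(2/7) + 2/N = 8/7 + 2/N)
P(-6)*(-8 + H(7)) = (8/7 + 2/(-6))*(-8 + 1) = (8/7 + 2*(-⅙))*(-7) = (8/7 - ⅓)*(-7) = (17/21)*(-7) = -17/3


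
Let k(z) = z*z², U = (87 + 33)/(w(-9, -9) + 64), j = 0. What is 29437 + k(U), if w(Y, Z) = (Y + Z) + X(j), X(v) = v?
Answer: 358375979/12167 ≈ 29455.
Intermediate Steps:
w(Y, Z) = Y + Z (w(Y, Z) = (Y + Z) + 0 = Y + Z)
U = 60/23 (U = (87 + 33)/((-9 - 9) + 64) = 120/(-18 + 64) = 120/46 = 120*(1/46) = 60/23 ≈ 2.6087)
k(z) = z³
29437 + k(U) = 29437 + (60/23)³ = 29437 + 216000/12167 = 358375979/12167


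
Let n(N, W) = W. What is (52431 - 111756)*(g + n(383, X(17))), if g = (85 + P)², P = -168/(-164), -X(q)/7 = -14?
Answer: -747760004775/1681 ≈ -4.4483e+8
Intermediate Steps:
X(q) = 98 (X(q) = -7*(-14) = 98)
P = 42/41 (P = -168*(-1/164) = 42/41 ≈ 1.0244)
g = 12439729/1681 (g = (85 + 42/41)² = (3527/41)² = 12439729/1681 ≈ 7400.2)
(52431 - 111756)*(g + n(383, X(17))) = (52431 - 111756)*(12439729/1681 + 98) = -59325*12604467/1681 = -747760004775/1681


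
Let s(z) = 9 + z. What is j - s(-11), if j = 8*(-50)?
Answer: -398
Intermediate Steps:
j = -400
j - s(-11) = -400 - (9 - 11) = -400 - 1*(-2) = -400 + 2 = -398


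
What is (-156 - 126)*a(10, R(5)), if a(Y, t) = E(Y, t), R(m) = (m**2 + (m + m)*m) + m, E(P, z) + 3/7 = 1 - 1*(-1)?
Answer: -3102/7 ≈ -443.14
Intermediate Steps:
E(P, z) = 11/7 (E(P, z) = -3/7 + (1 - 1*(-1)) = -3/7 + (1 + 1) = -3/7 + 2 = 11/7)
R(m) = m + 3*m**2 (R(m) = (m**2 + (2*m)*m) + m = (m**2 + 2*m**2) + m = 3*m**2 + m = m + 3*m**2)
a(Y, t) = 11/7
(-156 - 126)*a(10, R(5)) = (-156 - 126)*(11/7) = -282*11/7 = -3102/7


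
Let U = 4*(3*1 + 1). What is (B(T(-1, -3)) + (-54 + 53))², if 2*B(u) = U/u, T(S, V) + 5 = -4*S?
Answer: 81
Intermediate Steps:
U = 16 (U = 4*(3 + 1) = 4*4 = 16)
T(S, V) = -5 - 4*S
B(u) = 8/u (B(u) = (16/u)/2 = 8/u)
(B(T(-1, -3)) + (-54 + 53))² = (8/(-5 - 4*(-1)) + (-54 + 53))² = (8/(-5 + 4) - 1)² = (8/(-1) - 1)² = (8*(-1) - 1)² = (-8 - 1)² = (-9)² = 81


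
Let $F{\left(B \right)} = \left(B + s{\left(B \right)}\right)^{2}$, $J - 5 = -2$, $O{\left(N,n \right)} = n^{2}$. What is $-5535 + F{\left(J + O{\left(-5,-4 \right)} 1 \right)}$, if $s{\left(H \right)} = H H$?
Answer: $138865$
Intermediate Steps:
$s{\left(H \right)} = H^{2}$
$J = 3$ ($J = 5 - 2 = 3$)
$F{\left(B \right)} = \left(B + B^{2}\right)^{2}$
$-5535 + F{\left(J + O{\left(-5,-4 \right)} 1 \right)} = -5535 + \left(3 + \left(-4\right)^{2} \cdot 1\right)^{2} \left(1 + \left(3 + \left(-4\right)^{2} \cdot 1\right)\right)^{2} = -5535 + \left(3 + 16 \cdot 1\right)^{2} \left(1 + \left(3 + 16 \cdot 1\right)\right)^{2} = -5535 + \left(3 + 16\right)^{2} \left(1 + \left(3 + 16\right)\right)^{2} = -5535 + 19^{2} \left(1 + 19\right)^{2} = -5535 + 361 \cdot 20^{2} = -5535 + 361 \cdot 400 = -5535 + 144400 = 138865$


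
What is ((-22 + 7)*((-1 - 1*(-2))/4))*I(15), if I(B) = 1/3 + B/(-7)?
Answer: 95/14 ≈ 6.7857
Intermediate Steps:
I(B) = ⅓ - B/7 (I(B) = 1*(⅓) + B*(-⅐) = ⅓ - B/7)
((-22 + 7)*((-1 - 1*(-2))/4))*I(15) = ((-22 + 7)*((-1 - 1*(-2))/4))*(⅓ - ⅐*15) = (-15*(-1 + 2)/4)*(⅓ - 15/7) = -15/4*(-38/21) = 95/14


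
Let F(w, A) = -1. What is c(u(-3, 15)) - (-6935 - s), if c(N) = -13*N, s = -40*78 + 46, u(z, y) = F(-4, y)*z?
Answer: 3822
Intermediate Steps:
u(z, y) = -z
s = -3074 (s = -3120 + 46 = -3074)
c(u(-3, 15)) - (-6935 - s) = -(-13)*(-3) - (-6935 - 1*(-3074)) = -13*3 - (-6935 + 3074) = -39 - 1*(-3861) = -39 + 3861 = 3822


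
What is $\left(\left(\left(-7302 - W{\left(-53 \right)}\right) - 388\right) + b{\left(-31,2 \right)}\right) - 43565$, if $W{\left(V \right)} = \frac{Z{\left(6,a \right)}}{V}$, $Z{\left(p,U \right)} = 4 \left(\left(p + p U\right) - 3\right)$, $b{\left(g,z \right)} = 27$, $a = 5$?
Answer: $- \frac{2714952}{53} \approx -51226.0$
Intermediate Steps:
$Z{\left(p,U \right)} = -12 + 4 p + 4 U p$ ($Z{\left(p,U \right)} = 4 \left(\left(p + U p\right) - 3\right) = 4 \left(-3 + p + U p\right) = -12 + 4 p + 4 U p$)
$W{\left(V \right)} = \frac{132}{V}$ ($W{\left(V \right)} = \frac{-12 + 4 \cdot 6 + 4 \cdot 5 \cdot 6}{V} = \frac{-12 + 24 + 120}{V} = \frac{132}{V}$)
$\left(\left(\left(-7302 - W{\left(-53 \right)}\right) - 388\right) + b{\left(-31,2 \right)}\right) - 43565 = \left(\left(\left(-7302 - \frac{132}{-53}\right) - 388\right) + 27\right) - 43565 = \left(\left(\left(-7302 - 132 \left(- \frac{1}{53}\right)\right) - 388\right) + 27\right) - 43565 = \left(\left(\left(-7302 - - \frac{132}{53}\right) - 388\right) + 27\right) - 43565 = \left(\left(\left(-7302 + \frac{132}{53}\right) - 388\right) + 27\right) - 43565 = \left(\left(- \frac{386874}{53} - 388\right) + 27\right) - 43565 = \left(- \frac{407438}{53} + 27\right) - 43565 = - \frac{406007}{53} - 43565 = - \frac{2714952}{53}$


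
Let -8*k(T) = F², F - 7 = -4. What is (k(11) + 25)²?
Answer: 36481/64 ≈ 570.02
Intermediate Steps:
F = 3 (F = 7 - 4 = 3)
k(T) = -9/8 (k(T) = -⅛*3² = -⅛*9 = -9/8)
(k(11) + 25)² = (-9/8 + 25)² = (191/8)² = 36481/64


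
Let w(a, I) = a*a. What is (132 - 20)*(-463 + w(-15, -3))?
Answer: -26656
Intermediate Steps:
w(a, I) = a²
(132 - 20)*(-463 + w(-15, -3)) = (132 - 20)*(-463 + (-15)²) = 112*(-463 + 225) = 112*(-238) = -26656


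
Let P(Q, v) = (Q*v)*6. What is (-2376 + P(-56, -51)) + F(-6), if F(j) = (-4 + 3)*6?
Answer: 14754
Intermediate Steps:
F(j) = -6 (F(j) = -1*6 = -6)
P(Q, v) = 6*Q*v
(-2376 + P(-56, -51)) + F(-6) = (-2376 + 6*(-56)*(-51)) - 6 = (-2376 + 17136) - 6 = 14760 - 6 = 14754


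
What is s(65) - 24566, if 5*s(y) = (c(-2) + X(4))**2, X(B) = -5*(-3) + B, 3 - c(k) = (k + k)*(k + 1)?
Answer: -122506/5 ≈ -24501.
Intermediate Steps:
c(k) = 3 - 2*k*(1 + k) (c(k) = 3 - (k + k)*(k + 1) = 3 - 2*k*(1 + k))
X(B) = 15 + B
s(y) = 324/5 (s(y) = ((3 - 2*(-2) - 2*(-2)**2) + (15 + 4))**2/5 = ((3 + 4 - 2*4) + 19)**2/5 = ((3 + 4 - 8) + 19)**2/5 = (-1 + 19)**2/5 = (1/5)*18**2 = (1/5)*324 = 324/5)
s(65) - 24566 = 324/5 - 24566 = -122506/5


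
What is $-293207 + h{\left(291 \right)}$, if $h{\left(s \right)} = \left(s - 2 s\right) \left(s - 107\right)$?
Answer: $-346751$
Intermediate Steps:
$h{\left(s \right)} = - s \left(-107 + s\right)$
$-293207 + h{\left(291 \right)} = -293207 + 291 \left(107 - 291\right) = -293207 + 291 \left(-184\right) = -293207 - 53544 = -346751$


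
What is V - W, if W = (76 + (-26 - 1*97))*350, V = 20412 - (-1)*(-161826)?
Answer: -124964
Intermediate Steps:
V = -141414 (V = 20412 - 1*161826 = 20412 - 161826 = -141414)
W = -16450 (W = (76 + (-26 - 97))*350 = (76 - 123)*350 = -47*350 = -16450)
V - W = -141414 - 1*(-16450) = -141414 + 16450 = -124964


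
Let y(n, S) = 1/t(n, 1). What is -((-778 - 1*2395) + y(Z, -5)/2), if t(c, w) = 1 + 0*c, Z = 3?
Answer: 6345/2 ≈ 3172.5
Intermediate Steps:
t(c, w) = 1 (t(c, w) = 1 + 0 = 1)
y(n, S) = 1 (y(n, S) = 1/1 = 1)
-((-778 - 1*2395) + y(Z, -5)/2) = -((-778 - 1*2395) + 1/2) = -((-778 - 2395) + 1*(1/2)) = -(-3173 + 1/2) = -1*(-6345/2) = 6345/2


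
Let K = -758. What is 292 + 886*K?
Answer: -671296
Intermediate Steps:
292 + 886*K = 292 + 886*(-758) = 292 - 671588 = -671296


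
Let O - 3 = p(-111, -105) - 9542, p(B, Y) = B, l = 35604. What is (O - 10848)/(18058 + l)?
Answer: -10249/26831 ≈ -0.38198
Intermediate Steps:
O = -9650 (O = 3 + (-111 - 9542) = 3 - 9653 = -9650)
(O - 10848)/(18058 + l) = (-9650 - 10848)/(18058 + 35604) = -20498/53662 = -20498*1/53662 = -10249/26831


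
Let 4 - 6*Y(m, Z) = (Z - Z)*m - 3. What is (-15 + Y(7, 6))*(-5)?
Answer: 415/6 ≈ 69.167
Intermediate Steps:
Y(m, Z) = 7/6 (Y(m, Z) = ⅔ - ((Z - Z)*m - 3)/6 = ⅔ - (0*m - 3)/6 = ⅔ - (0 - 3)/6 = ⅔ - ⅙*(-3) = ⅔ + ½ = 7/6)
(-15 + Y(7, 6))*(-5) = (-15 + 7/6)*(-5) = -83/6*(-5) = 415/6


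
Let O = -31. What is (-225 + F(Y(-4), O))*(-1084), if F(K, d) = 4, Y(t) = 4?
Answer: 239564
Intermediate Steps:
(-225 + F(Y(-4), O))*(-1084) = (-225 + 4)*(-1084) = -221*(-1084) = 239564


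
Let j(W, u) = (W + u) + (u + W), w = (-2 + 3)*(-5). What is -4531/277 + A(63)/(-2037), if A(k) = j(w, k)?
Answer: -9261779/564249 ≈ -16.414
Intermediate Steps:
w = -5 (w = 1*(-5) = -5)
j(W, u) = 2*W + 2*u (j(W, u) = (W + u) + (W + u) = 2*W + 2*u)
A(k) = -10 + 2*k (A(k) = 2*(-5) + 2*k = -10 + 2*k)
-4531/277 + A(63)/(-2037) = -4531/277 + (-10 + 2*63)/(-2037) = -4531*1/277 + (-10 + 126)*(-1/2037) = -4531/277 + 116*(-1/2037) = -4531/277 - 116/2037 = -9261779/564249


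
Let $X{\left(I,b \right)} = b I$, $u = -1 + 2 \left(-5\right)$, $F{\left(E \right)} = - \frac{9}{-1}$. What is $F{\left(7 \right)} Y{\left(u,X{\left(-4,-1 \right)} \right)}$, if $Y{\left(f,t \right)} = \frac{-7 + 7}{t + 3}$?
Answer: $0$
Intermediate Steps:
$F{\left(E \right)} = 9$ ($F{\left(E \right)} = \left(-9\right) \left(-1\right) = 9$)
$u = -11$ ($u = -1 - 10 = -11$)
$X{\left(I,b \right)} = I b$
$Y{\left(f,t \right)} = 0$ ($Y{\left(f,t \right)} = \frac{0}{3 + t} = 0$)
$F{\left(7 \right)} Y{\left(u,X{\left(-4,-1 \right)} \right)} = 9 \cdot 0 = 0$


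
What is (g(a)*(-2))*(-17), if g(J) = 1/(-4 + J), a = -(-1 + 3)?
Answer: -17/3 ≈ -5.6667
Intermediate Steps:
a = -2 (a = -1*2 = -2)
(g(a)*(-2))*(-17) = (-2/(-4 - 2))*(-17) = (-2/(-6))*(-17) = -⅙*(-2)*(-17) = (⅓)*(-17) = -17/3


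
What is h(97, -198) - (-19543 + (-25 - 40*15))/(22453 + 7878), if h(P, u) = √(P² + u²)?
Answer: 20168/30331 + √48613 ≈ 221.15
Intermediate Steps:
h(97, -198) - (-19543 + (-25 - 40*15))/(22453 + 7878) = √(97² + (-198)²) - (-19543 + (-25 - 40*15))/(22453 + 7878) = √(9409 + 39204) - (-19543 + (-25 - 600))/30331 = √48613 - (-19543 - 625)/30331 = √48613 - (-20168)/30331 = √48613 - 1*(-20168/30331) = √48613 + 20168/30331 = 20168/30331 + √48613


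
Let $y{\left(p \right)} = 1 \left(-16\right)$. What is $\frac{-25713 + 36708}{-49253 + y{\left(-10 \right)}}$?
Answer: $- \frac{3665}{16423} \approx -0.22316$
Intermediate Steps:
$y{\left(p \right)} = -16$
$\frac{-25713 + 36708}{-49253 + y{\left(-10 \right)}} = \frac{-25713 + 36708}{-49253 - 16} = \frac{10995}{-49269} = 10995 \left(- \frac{1}{49269}\right) = - \frac{3665}{16423}$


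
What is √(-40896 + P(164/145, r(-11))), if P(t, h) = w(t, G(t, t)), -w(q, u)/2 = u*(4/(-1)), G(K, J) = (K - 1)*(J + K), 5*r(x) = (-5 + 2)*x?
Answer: 16*I*√3358549/145 ≈ 202.22*I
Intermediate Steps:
r(x) = -3*x/5 (r(x) = ((-5 + 2)*x)/5 = (-3*x)/5 = -3*x/5)
G(K, J) = (-1 + K)*(J + K)
w(q, u) = 8*u (w(q, u) = -2*u*4/(-1) = -2*u*4*(-1) = -2*u*(-4) = -(-8)*u = 8*u)
P(t, h) = -16*t + 16*t² (P(t, h) = 8*(t² - t - t + t*t) = 8*(t² - t - t + t²) = 8*(-2*t + 2*t²) = -16*t + 16*t²)
√(-40896 + P(164/145, r(-11))) = √(-40896 + 16*(164/145)*(-1 + 164/145)) = √(-40896 + 16*(164/145)*(19/145)) = √(-40896 + 49856/21025) = √(-859788544/21025) = 16*I*√3358549/145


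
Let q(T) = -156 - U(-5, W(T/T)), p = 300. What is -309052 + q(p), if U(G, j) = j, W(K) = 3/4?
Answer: -1236835/4 ≈ -3.0921e+5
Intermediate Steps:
W(K) = ¾ (W(K) = 3*(¼) = ¾)
q(T) = -627/4 (q(T) = -156 - 1*¾ = -156 - ¾ = -627/4)
-309052 + q(p) = -309052 - 627/4 = -1236835/4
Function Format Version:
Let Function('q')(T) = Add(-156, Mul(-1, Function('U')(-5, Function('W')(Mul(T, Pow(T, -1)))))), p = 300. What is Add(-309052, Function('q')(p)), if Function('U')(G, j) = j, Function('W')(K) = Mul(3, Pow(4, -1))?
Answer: Rational(-1236835, 4) ≈ -3.0921e+5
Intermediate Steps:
Function('W')(K) = Rational(3, 4) (Function('W')(K) = Mul(3, Rational(1, 4)) = Rational(3, 4))
Function('q')(T) = Rational(-627, 4) (Function('q')(T) = Add(-156, Mul(-1, Rational(3, 4))) = Add(-156, Rational(-3, 4)) = Rational(-627, 4))
Add(-309052, Function('q')(p)) = Add(-309052, Rational(-627, 4)) = Rational(-1236835, 4)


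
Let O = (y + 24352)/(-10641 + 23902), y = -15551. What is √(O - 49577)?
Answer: 2*I*√2179550761689/13261 ≈ 222.66*I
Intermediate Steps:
O = 8801/13261 (O = (-15551 + 24352)/(-10641 + 23902) = 8801/13261 ≈ 0.66368)
√(O - 49577) = √(8801/13261 - 49577) = √(-657431796/13261) = 2*I*√2179550761689/13261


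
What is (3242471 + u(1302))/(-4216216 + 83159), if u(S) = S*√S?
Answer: -3242471/4133057 - 1302*√1302/4133057 ≈ -0.79589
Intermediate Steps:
u(S) = S^(3/2)
(3242471 + u(1302))/(-4216216 + 83159) = (3242471 + 1302^(3/2))/(-4216216 + 83159) = (3242471 + 1302*√1302)/(-4133057) = (3242471 + 1302*√1302)*(-1/4133057) = -3242471/4133057 - 1302*√1302/4133057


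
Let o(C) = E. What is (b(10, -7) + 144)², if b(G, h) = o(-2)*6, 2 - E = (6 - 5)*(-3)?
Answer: 30276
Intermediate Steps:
E = 5 (E = 2 - (6 - 5)*(-3) = 2 - (-3) = 2 - 1*(-3) = 2 + 3 = 5)
o(C) = 5
b(G, h) = 30 (b(G, h) = 5*6 = 30)
(b(10, -7) + 144)² = (30 + 144)² = 174² = 30276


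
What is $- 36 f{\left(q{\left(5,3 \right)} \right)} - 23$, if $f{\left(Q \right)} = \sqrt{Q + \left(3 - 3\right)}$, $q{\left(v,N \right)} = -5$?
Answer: $-23 - 36 i \sqrt{5} \approx -23.0 - 80.498 i$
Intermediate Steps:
$f{\left(Q \right)} = \sqrt{Q}$ ($f{\left(Q \right)} = \sqrt{Q + \left(3 - 3\right)} = \sqrt{Q + 0} = \sqrt{Q}$)
$- 36 f{\left(q{\left(5,3 \right)} \right)} - 23 = - 36 \sqrt{-5} - 23 = - 36 i \sqrt{5} - 23 = -23 - 36 i \sqrt{5}$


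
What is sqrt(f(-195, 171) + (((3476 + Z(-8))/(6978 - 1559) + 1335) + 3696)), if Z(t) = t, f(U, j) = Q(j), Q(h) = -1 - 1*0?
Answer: sqrt(147727564922)/5419 ≈ 70.927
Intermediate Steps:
Q(h) = -1 (Q(h) = -1 + 0 = -1)
f(U, j) = -1
sqrt(f(-195, 171) + (((3476 + Z(-8))/(6978 - 1559) + 1335) + 3696)) = sqrt(-1 + (((3476 - 8)/(6978 - 1559) + 1335) + 3696)) = sqrt(-1 + ((3468/5419 + 1335) + 3696)) = sqrt(-1 + (7237833/5419 + 3696)) = sqrt(-1 + 27266457/5419) = sqrt(27261038/5419) = sqrt(147727564922)/5419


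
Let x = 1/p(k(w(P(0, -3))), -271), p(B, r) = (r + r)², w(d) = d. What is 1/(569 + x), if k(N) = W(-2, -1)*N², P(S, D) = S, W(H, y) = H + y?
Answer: 293764/167151717 ≈ 0.0017575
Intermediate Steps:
k(N) = -3*N² (k(N) = (-2 - 1)*N² = -3*N²)
p(B, r) = 4*r² (p(B, r) = (2*r)² = 4*r²)
x = 1/293764 (x = 1/(4*(-271)²) = 1/(4*73441) = 1/293764 ≈ 3.4041e-6)
1/(569 + x) = 1/(569 + 1/293764) = 1/(167151717/293764) = 293764/167151717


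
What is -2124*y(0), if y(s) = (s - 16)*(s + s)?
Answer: 0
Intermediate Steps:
y(s) = 2*s*(-16 + s) (y(s) = (-16 + s)*(2*s) = 2*s*(-16 + s))
-2124*y(0) = -4248*0*(-16 + 0) = -4248*0*(-16) = -2124*0 = 0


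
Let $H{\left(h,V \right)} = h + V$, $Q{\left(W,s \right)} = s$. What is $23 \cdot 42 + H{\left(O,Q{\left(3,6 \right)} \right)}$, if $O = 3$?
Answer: $975$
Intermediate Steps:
$H{\left(h,V \right)} = V + h$
$23 \cdot 42 + H{\left(O,Q{\left(3,6 \right)} \right)} = 23 \cdot 42 + \left(6 + 3\right) = 966 + 9 = 975$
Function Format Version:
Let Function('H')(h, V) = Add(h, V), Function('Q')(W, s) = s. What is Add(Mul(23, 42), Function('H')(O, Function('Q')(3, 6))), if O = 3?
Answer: 975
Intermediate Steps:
Function('H')(h, V) = Add(V, h)
Add(Mul(23, 42), Function('H')(O, Function('Q')(3, 6))) = Add(Mul(23, 42), Add(6, 3)) = Add(966, 9) = 975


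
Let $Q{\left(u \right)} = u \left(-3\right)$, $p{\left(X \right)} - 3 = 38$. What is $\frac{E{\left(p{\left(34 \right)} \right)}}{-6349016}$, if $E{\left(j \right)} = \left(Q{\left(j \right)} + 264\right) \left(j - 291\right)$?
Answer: $\frac{17625}{3174508} \approx 0.005552$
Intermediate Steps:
$p{\left(X \right)} = 41$ ($p{\left(X \right)} = 3 + 38 = 41$)
$Q{\left(u \right)} = - 3 u$
$E{\left(j \right)} = \left(-291 + j\right) \left(264 - 3 j\right)$ ($E{\left(j \right)} = \left(- 3 j + 264\right) \left(j - 291\right) = \left(264 - 3 j\right) \left(-291 + j\right) = \left(-291 + j\right) \left(264 - 3 j\right)$)
$\frac{E{\left(p{\left(34 \right)} \right)}}{-6349016} = \frac{-76824 - 3 \cdot 41^{2} + 1137 \cdot 41}{-6349016} = \left(-76824 - 5043 + 46617\right) \left(- \frac{1}{6349016}\right) = \left(-35250\right) \left(- \frac{1}{6349016}\right) = \frac{17625}{3174508}$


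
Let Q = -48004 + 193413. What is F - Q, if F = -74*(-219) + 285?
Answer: -128918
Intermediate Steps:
Q = 145409
F = 16491 (F = 16206 + 285 = 16491)
F - Q = 16491 - 1*145409 = 16491 - 145409 = -128918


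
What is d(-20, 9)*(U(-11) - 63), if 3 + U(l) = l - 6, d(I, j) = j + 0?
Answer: -747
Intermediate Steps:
d(I, j) = j
U(l) = -9 + l (U(l) = -3 + (l - 6) = -3 + (-6 + l) = -9 + l)
d(-20, 9)*(U(-11) - 63) = 9*((-9 - 11) - 63) = 9*(-20 - 63) = 9*(-83) = -747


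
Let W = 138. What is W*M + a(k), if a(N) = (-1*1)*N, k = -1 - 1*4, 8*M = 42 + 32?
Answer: 2563/2 ≈ 1281.5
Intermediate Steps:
M = 37/4 (M = (42 + 32)/8 = (⅛)*74 = 37/4 ≈ 9.2500)
k = -5 (k = -1 - 4 = -5)
a(N) = -N
W*M + a(k) = 138*(37/4) - 1*(-5) = 2553/2 + 5 = 2563/2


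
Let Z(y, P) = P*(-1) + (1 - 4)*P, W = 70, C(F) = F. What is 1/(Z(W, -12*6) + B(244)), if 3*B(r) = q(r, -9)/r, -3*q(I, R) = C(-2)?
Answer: 1098/316225 ≈ 0.0034722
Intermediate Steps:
q(I, R) = ⅔ (q(I, R) = -⅓*(-2) = ⅔)
B(r) = 2/(9*r) (B(r) = (2/(3*r))/3 = 2/(9*r))
Z(y, P) = -4*P (Z(y, P) = -P - 3*P = -4*P)
1/(Z(W, -12*6) + B(244)) = 1/(-(-48)*6 + (2/9)/244) = 1/(-4*(-72) + (2/9)*(1/244)) = 1/(288 + 1/1098) = 1/(316225/1098) = 1098/316225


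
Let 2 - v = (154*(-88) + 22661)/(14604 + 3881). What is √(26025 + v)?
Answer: 9*√109791768410/18485 ≈ 161.33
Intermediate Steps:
v = 27861/18485 (v = 2 - (154*(-88) + 22661)/(14604 + 3881) = 2 - (-13552 + 22661)/18485 = 2 - 9109/18485 = 27861/18485 ≈ 1.5072)
√(26025 + v) = √(26025 + 27861/18485) = √(481099986/18485) = 9*√109791768410/18485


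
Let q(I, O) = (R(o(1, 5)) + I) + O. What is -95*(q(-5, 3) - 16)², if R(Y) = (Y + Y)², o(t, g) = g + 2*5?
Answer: -73902780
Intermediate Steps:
o(t, g) = 10 + g (o(t, g) = g + 10 = 10 + g)
R(Y) = 4*Y² (R(Y) = (2*Y)² = 4*Y²)
q(I, O) = 900 + I + O (q(I, O) = (4*(10 + 5)² + I) + O = (4*15² + I) + O = (4*225 + I) + O = (900 + I) + O = 900 + I + O)
-95*(q(-5, 3) - 16)² = -95*((900 - 5 + 3) - 16)² = -95*(898 - 16)² = -95*882² = -95*777924 = -73902780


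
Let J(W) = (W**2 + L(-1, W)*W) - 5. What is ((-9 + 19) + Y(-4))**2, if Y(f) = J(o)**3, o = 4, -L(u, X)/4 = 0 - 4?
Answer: 177986953225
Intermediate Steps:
L(u, X) = 16 (L(u, X) = -4*(0 - 4) = -4*(-4) = 16)
J(W) = -5 + W**2 + 16*W (J(W) = (W**2 + 16*W) - 5 = -5 + W**2 + 16*W)
Y(f) = 421875 (Y(f) = (-5 + 4**2 + 16*4)**3 = (-5 + 16 + 64)**3 = 75**3 = 421875)
((-9 + 19) + Y(-4))**2 = ((-9 + 19) + 421875)**2 = (10 + 421875)**2 = 421885**2 = 177986953225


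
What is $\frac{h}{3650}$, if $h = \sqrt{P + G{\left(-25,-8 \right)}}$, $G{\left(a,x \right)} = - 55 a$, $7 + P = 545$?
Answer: $\frac{\sqrt{1913}}{3650} \approx 0.011983$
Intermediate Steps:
$P = 538$ ($P = -7 + 545 = 538$)
$h = \sqrt{1913}$ ($h = \sqrt{538 - -1375} = \sqrt{538 + 1375} = \sqrt{1913} \approx 43.738$)
$\frac{h}{3650} = \frac{\sqrt{1913}}{3650}$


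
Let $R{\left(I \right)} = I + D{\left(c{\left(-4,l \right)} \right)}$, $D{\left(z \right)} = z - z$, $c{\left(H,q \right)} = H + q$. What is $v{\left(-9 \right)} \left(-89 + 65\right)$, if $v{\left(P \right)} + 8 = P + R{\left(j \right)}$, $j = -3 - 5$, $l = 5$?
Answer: $600$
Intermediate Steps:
$j = -8$ ($j = -3 - 5 = -8$)
$D{\left(z \right)} = 0$
$R{\left(I \right)} = I$ ($R{\left(I \right)} = I + 0 = I$)
$v{\left(P \right)} = -16 + P$ ($v{\left(P \right)} = -8 + \left(P - 8\right) = -8 + \left(-8 + P\right) = -16 + P$)
$v{\left(-9 \right)} \left(-89 + 65\right) = \left(-16 - 9\right) \left(-89 + 65\right) = \left(-25\right) \left(-24\right) = 600$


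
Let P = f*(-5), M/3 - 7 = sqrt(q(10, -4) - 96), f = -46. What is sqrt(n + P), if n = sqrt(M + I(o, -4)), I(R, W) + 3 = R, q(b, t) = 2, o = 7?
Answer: sqrt(230 + sqrt(25 + 3*I*sqrt(94))) ≈ 15.35 + 0.08417*I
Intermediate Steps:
I(R, W) = -3 + R
M = 21 + 3*I*sqrt(94) (M = 21 + 3*sqrt(2 - 96) = 21 + 3*sqrt(-94) = 21 + 3*(I*sqrt(94)) = 21 + 3*I*sqrt(94) ≈ 21.0 + 29.086*I)
n = sqrt(25 + 3*I*sqrt(94)) (n = sqrt((21 + 3*I*sqrt(94)) + (-3 + 7)) = sqrt((21 + 3*I*sqrt(94)) + 4) = sqrt(25 + 3*I*sqrt(94)) ≈ 5.6282 + 2.584*I)
P = 230 (P = -46*(-5) = 230)
sqrt(n + P) = sqrt(sqrt(25 + 3*I*sqrt(94)) + 230) = sqrt(230 + sqrt(25 + 3*I*sqrt(94)))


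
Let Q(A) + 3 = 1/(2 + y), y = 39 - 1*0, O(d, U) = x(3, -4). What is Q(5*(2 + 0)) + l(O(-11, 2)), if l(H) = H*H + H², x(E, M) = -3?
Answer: 616/41 ≈ 15.024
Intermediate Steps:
O(d, U) = -3
y = 39 (y = 39 + 0 = 39)
l(H) = 2*H² (l(H) = H² + H² = 2*H²)
Q(A) = -122/41 (Q(A) = -3 + 1/(2 + 39) = -3 + 1/41 = -122/41)
Q(5*(2 + 0)) + l(O(-11, 2)) = -122/41 + 2*(-3)² = -122/41 + 2*9 = -122/41 + 18 = 616/41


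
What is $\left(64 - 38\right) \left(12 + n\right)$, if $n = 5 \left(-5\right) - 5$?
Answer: $-468$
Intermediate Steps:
$n = -30$ ($n = -25 - 5 = -30$)
$\left(64 - 38\right) \left(12 + n\right) = \left(64 - 38\right) \left(12 - 30\right) = 26 \left(-18\right) = -468$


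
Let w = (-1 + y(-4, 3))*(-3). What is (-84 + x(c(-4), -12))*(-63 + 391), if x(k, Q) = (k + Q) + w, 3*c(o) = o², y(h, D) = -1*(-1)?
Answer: -89216/3 ≈ -29739.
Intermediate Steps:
y(h, D) = 1
w = 0 (w = (-1 + 1)*(-3) = 0*(-3) = 0)
c(o) = o²/3
x(k, Q) = Q + k (x(k, Q) = (k + Q) + 0 = (Q + k) + 0 = Q + k)
(-84 + x(c(-4), -12))*(-63 + 391) = (-84 + (-12 + (⅓)*(-4)²))*(-63 + 391) = (-84 + (-12 + (⅓)*16))*328 = (-84 + (-12 + 16/3))*328 = (-84 - 20/3)*328 = -272/3*328 = -89216/3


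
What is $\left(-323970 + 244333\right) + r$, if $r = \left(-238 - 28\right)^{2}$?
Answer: $-8881$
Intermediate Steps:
$r = 70756$ ($r = \left(-266\right)^{2} = 70756$)
$\left(-323970 + 244333\right) + r = \left(-323970 + 244333\right) + 70756 = -79637 + 70756 = -8881$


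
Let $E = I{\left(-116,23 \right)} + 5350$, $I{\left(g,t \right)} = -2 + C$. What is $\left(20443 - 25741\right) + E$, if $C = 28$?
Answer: $78$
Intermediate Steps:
$I{\left(g,t \right)} = 26$ ($I{\left(g,t \right)} = -2 + 28 = 26$)
$E = 5376$ ($E = 26 + 5350 = 5376$)
$\left(20443 - 25741\right) + E = \left(20443 - 25741\right) + 5376 = -5298 + 5376 = 78$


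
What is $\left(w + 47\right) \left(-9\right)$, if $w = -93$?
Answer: $414$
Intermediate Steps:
$\left(w + 47\right) \left(-9\right) = \left(-93 + 47\right) \left(-9\right) = \left(-46\right) \left(-9\right) = 414$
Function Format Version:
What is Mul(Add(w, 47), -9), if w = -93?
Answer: 414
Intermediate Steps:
Mul(Add(w, 47), -9) = Mul(Add(-93, 47), -9) = Mul(-46, -9) = 414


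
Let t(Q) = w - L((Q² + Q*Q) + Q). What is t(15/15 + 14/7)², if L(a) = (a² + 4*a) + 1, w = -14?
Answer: 291600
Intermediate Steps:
L(a) = 1 + a² + 4*a
t(Q) = -15 - (Q + 2*Q²)² - 8*Q² - 4*Q (t(Q) = -14 - (1 + ((Q² + Q*Q) + Q)² + 4*((Q² + Q*Q) + Q)) = -14 - (1 + ((Q² + Q²) + Q)² + 4*((Q² + Q²) + Q)) = -14 - (1 + (2*Q² + Q)² + 4*(2*Q² + Q)) = -14 - (1 + (Q + 2*Q²)² + 4*(Q + 2*Q²)) = -14 - (1 + (Q + 2*Q²)² + (4*Q + 8*Q²)) = -14 - (1 + (Q + 2*Q²)² + 4*Q + 8*Q²) = -14 + (-1 - (Q + 2*Q²)² - 8*Q² - 4*Q) = -15 - (Q + 2*Q²)² - 8*Q² - 4*Q)
t(15/15 + 14/7)² = (-15 - (15/15 + 14/7)²*(1 + 2*(15/15 + 14/7))² - 4*(15/15 + 14/7)*(1 + 2*(15/15 + 14/7)))² = (-15 - (15*(1/15) + 14*(⅐))²*(1 + 2*(15*(1/15) + 14*(⅐)))² - 4*(15*(1/15) + 14*(⅐))*(1 + 2*(15*(1/15) + 14*(⅐))))² = (-15 - (1 + 2)²*(1 + 2*(1 + 2))² - 4*(1 + 2)*(1 + 2*(1 + 2)))² = (-15 - 1*3²*(1 + 2*3)² - 4*3*(1 + 2*3))² = (-15 - 1*9*(1 + 6)² - 4*3*(1 + 6))² = (-15 - 1*9*7² - 4*3*7)² = (-15 - 1*9*49 - 84)² = (-15 - 441 - 84)² = (-540)² = 291600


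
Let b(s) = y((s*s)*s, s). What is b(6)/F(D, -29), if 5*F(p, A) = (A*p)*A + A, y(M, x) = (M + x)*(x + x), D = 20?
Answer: 4440/5597 ≈ 0.79328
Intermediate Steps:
y(M, x) = 2*x*(M + x) (y(M, x) = (M + x)*(2*x) = 2*x*(M + x))
F(p, A) = A/5 + p*A²/5 (F(p, A) = ((A*p)*A + A)/5 = (p*A² + A)/5 = (A + p*A²)/5 = A/5 + p*A²/5)
b(s) = 2*s*(s + s³) (b(s) = 2*s*((s*s)*s + s) = 2*s*(s²*s + s) = 2*s*(s³ + s) = 2*s*(s + s³))
b(6)/F(D, -29) = (2*6²*(1 + 6²))/(((⅕)*(-29)*(1 - 29*20))) = (2*36*(1 + 36))/(((⅕)*(-29)*(1 - 580))) = (2*36*37)/(((⅕)*(-29)*(-579))) = 2664/(16791/5) = 2664*(5/16791) = 4440/5597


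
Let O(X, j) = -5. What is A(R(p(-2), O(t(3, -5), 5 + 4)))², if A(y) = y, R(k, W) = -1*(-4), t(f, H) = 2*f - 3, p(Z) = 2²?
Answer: 16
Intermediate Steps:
p(Z) = 4
t(f, H) = -3 + 2*f
R(k, W) = 4
A(R(p(-2), O(t(3, -5), 5 + 4)))² = 4² = 16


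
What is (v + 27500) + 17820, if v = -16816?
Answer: 28504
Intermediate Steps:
(v + 27500) + 17820 = (-16816 + 27500) + 17820 = 10684 + 17820 = 28504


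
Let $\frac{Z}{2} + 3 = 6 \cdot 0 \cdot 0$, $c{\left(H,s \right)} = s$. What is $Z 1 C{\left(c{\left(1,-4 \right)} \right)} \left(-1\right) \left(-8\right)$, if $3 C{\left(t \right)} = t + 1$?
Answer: $48$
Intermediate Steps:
$Z = -6$ ($Z = -6 + 2 \cdot 6 \cdot 0 \cdot 0 = -6 + 2 \cdot 0 \cdot 0 = -6 + 2 \cdot 0 = -6 + 0 = -6$)
$C{\left(t \right)} = \frac{1}{3} + \frac{t}{3}$ ($C{\left(t \right)} = \frac{t + 1}{3} = \frac{1 + t}{3} = \frac{1}{3} + \frac{t}{3}$)
$Z 1 C{\left(c{\left(1,-4 \right)} \right)} \left(-1\right) \left(-8\right) = - 6 \cdot 1 \left(\frac{1}{3} + \frac{1}{3} \left(-4\right)\right) \left(-1\right) \left(-8\right) = - 6 \cdot 1 \left(\frac{1}{3} - \frac{4}{3}\right) \left(-1\right) \left(-8\right) = - 6 \cdot 1 \left(-1\right) \left(-1\right) \left(-8\right) = - 6 \left(\left(-1\right) \left(-1\right)\right) \left(-8\right) = \left(-6\right) 1 \left(-8\right) = \left(-6\right) \left(-8\right) = 48$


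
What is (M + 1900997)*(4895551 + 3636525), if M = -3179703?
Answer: -10910016773656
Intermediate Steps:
(M + 1900997)*(4895551 + 3636525) = (-3179703 + 1900997)*(4895551 + 3636525) = -1278706*8532076 = -10910016773656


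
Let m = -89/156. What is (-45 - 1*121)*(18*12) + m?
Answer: -5593625/156 ≈ -35857.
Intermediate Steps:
m = -89/156 (m = -89*1/156 = -89/156 ≈ -0.57051)
(-45 - 1*121)*(18*12) + m = (-45 - 1*121)*(18*12) - 89/156 = (-45 - 121)*216 - 89/156 = -166*216 - 89/156 = -35856 - 89/156 = -5593625/156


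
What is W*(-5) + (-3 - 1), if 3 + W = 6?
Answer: -19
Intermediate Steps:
W = 3 (W = -3 + 6 = 3)
W*(-5) + (-3 - 1) = 3*(-5) + (-3 - 1) = -15 - 4 = -19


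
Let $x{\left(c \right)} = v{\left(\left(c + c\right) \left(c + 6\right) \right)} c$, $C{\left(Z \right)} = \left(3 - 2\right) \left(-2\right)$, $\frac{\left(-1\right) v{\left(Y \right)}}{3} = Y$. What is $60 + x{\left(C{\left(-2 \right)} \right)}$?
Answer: $-36$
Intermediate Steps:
$v{\left(Y \right)} = - 3 Y$
$C{\left(Z \right)} = -2$ ($C{\left(Z \right)} = 1 \left(-2\right) = -2$)
$x{\left(c \right)} = - 6 c^{2} \left(6 + c\right)$ ($x{\left(c \right)} = - 3 \left(c + c\right) \left(c + 6\right) c = - 3 \cdot 2 c \left(6 + c\right) c = - 6 c \left(6 + c\right) c = - 6 c^{2} \left(6 + c\right)$)
$60 + x{\left(C{\left(-2 \right)} \right)} = 60 + 6 \left(-2\right)^{2} \left(-6 - -2\right) = 60 + 6 \cdot 4 \left(-6 + 2\right) = 60 + 6 \cdot 4 \left(-4\right) = 60 - 96 = -36$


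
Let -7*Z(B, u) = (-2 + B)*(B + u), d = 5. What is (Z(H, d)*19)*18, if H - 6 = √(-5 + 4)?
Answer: -14706/7 - 5130*I/7 ≈ -2100.9 - 732.86*I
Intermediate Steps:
H = 6 + I (H = 6 + √(-5 + 4) = 6 + √(-1) = 6 + I ≈ 6.0 + 1.0*I)
Z(B, u) = -(-2 + B)*(B + u)/7
(Z(H, d)*19)*18 = ((-(6 + I)²/7 + 2*(6 + I)/7 + (2/7)*5 - ⅐*(6 + I)*5)*19)*18 = ((-(6 + I)²/7 + (12/7 + 2*I/7) + 10/7 + (-30/7 - 5*I/7))*19)*18 = ((-8/7 - 3*I/7 - (6 + I)²/7)*19)*18 = (-152/7 - 57*I/7 - 19*(6 + I)²/7)*18 = -2736/7 - 1026*I/7 - 342*(6 + I)²/7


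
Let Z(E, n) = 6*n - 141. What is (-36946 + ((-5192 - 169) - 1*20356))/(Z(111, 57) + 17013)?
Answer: -62663/17214 ≈ -3.6402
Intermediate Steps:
Z(E, n) = -141 + 6*n
(-36946 + ((-5192 - 169) - 1*20356))/(Z(111, 57) + 17013) = (-36946 + ((-5192 - 169) - 1*20356))/((-141 + 6*57) + 17013) = (-36946 + (-5361 - 20356))/((-141 + 342) + 17013) = (-36946 - 25717)/(201 + 17013) = -62663/17214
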